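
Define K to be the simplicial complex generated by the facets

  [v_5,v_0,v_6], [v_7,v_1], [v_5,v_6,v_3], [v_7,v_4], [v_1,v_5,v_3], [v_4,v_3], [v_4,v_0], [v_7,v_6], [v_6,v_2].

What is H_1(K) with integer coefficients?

H_1 = Z^3.

Take the total order v_0 < v_1 < v_2 < v_3 < v_4 < v_5 < v_6 < v_7 on the vertex set. Then K (dimension 2) consists of the simplices:

  0-simplices (8): [v_0], [v_1], [v_2], [v_3], [v_4], [v_5], [v_6], [v_7]
  1-simplices (13): [v_0,v_4], [v_0,v_5], [v_0,v_6], [v_1,v_3], [v_1,v_5], [v_1,v_7], [v_2,v_6], [v_3,v_4], [v_3,v_5], [v_3,v_6], [v_4,v_7], [v_5,v_6], [v_6,v_7]
  2-simplices (3): [v_0,v_5,v_6], [v_1,v_3,v_5], [v_3,v_5,v_6]

Hence C_0 ≅ Z^8, C_1 ≅ Z^13, C_2 ≅ Z^3.

The boundary map ∂_1: C_1 → C_0 is given by ∂[p,q] = [q] − [p].
The resulting 8×13 matrix has rank 7, and its Smith normal form has invariant factors (1,1,1,1,1,1,1).

The boundary map ∂_2: C_2 → C_1 sends each 2-simplex [p,q,r] to [q,r] − [p,r] + [p,q]. For instance
  ∂[v_0,v_5,v_6] = [v_5,v_6] − [v_0,v_6] + [v_0,v_5],
  ∂[v_3,v_5,v_6] = [v_5,v_6] − [v_3,v_6] + [v_3,v_5].
The resulting 13×3 matrix has rank 3, and its Smith normal form has invariant factors (1,1,1).

Now H_k = ker ∂_k / im ∂_{k+1}, so:

  H_1: rank ker ∂_1 − rank ∂_2 = (13 − 7) − 3 = 3, and the invariant factors of ∂_2 are all 1, so H_1 = Z^3.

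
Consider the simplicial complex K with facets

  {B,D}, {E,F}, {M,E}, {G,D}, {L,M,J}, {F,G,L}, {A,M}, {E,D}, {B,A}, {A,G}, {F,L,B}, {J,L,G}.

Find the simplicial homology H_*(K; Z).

We work with the vertex ordering A < B < D < E < F < G < J < L < M. The simplices of K, each written with vertices in increasing order, are:

  0-simplices (9): A, B, D, E, F, G, J, L, M
  1-simplices (17): AB, AG, AM, BD, BF, BL, DE, DG, EF, EM, FG, FL, GJ, GL, JL, JM, LM
  2-simplices (4): BFL, FGL, GJL, JLM

Hence C_0 ≅ Z^9, C_1 ≅ Z^17, C_2 ≅ Z^4.

The boundary map ∂_1: C_1 → C_0 sends each edge [p,q] (with p < q) to q − p. For instance
  ∂FL = L − F.
The resulting 9×17 matrix has rank 8, and its Smith normal form has invariant factors (1,1,1,1,1,1,1,1).

∂_2: C_2 → C_1 acts by ∂[p,q,r] = [q,r] − [p,r] + [p,q]. For instance
  ∂JLM = LM − JM + JL,
  ∂BFL = FL − BL + BF.
This gives a 17×4 integer matrix of rank 4; reducing to Smith normal form yields diagonal entries (1,1,1,1).

Reading off H_k = ker ∂_k / im ∂_{k+1}:

  H_0: rank C_0 − rank ∂_1 = 9 − 8 = 1, and the invariant factors of ∂_1 are all 1, so H_0 = Z.
  H_1: rank ker ∂_1 − rank ∂_2 = (17 − 8) − 4 = 5, and the invariant factors of ∂_2 are all 1, so H_1 = Z^5.
  H_2: rank ker ∂_2 − rank ∂_3 = (4 − 4) − 0 = 0, and there is no ∂_3, so H_2 = 0.

H_0 = Z,  H_1 = Z^5,  H_2 = 0.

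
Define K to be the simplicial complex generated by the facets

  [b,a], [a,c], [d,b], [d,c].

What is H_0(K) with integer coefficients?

H_0 = Z.

We work with the vertex ordering a < b < c < d. The simplices of K, each written with vertices in increasing order, are:

  0-simplices (4): a, b, c, d
  1-simplices (4): ab, ac, bd, cd

giving chain groups C_0 ≅ Z^4, C_1 ≅ Z^4.

The boundary map ∂_1: C_1 → C_0 maps an edge to its endpoints' difference, ∂[p,q] = q − p. For instance
  ∂bd = d − b.
As a 4×4 matrix over Z this has rank 3, with invariant factors (1,1,1).

From H_k ≅ ker(∂_k) / im(∂_{k+1}) we obtain:

  H_0: rank C_0 − rank ∂_1 = 4 − 3 = 1, and the invariant factors of ∂_1 are all 1, so H_0 ≅ Z.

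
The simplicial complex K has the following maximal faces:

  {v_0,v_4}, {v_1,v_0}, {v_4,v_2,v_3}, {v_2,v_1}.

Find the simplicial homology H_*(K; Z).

Order the vertices as v_0 < v_1 < v_2 < v_3 < v_4. Listing each simplex with vertices in this order, K has dimension 2 with simplices:

  0-simplices (5): [v_0], [v_1], [v_2], [v_3], [v_4]
  1-simplices (6): [v_0,v_1], [v_0,v_4], [v_1,v_2], [v_2,v_3], [v_2,v_4], [v_3,v_4]
  2-simplices (1): [v_2,v_3,v_4]

giving chain groups C_0 ≅ Z^5, C_1 ≅ Z^6, C_2 ≅ Z^1.

The boundary map ∂_1: C_1 → C_0 is given by ∂[p,q] = [q] − [p].
This gives a 5×6 integer matrix of rank 4; reducing to Smith normal form yields diagonal entries (1,1,1,1).

Boundary ∂_2: C_2 → C_1 acts by ∂[p,q,r] = [q,r] − [p,r] + [p,q]. For instance
  ∂[v_2,v_3,v_4] = [v_3,v_4] − [v_2,v_4] + [v_2,v_3].
The 6×1 boundary matrix has rank 1 and Smith normal form diag(1).

From H_k ≅ ker(∂_k) / im(∂_{k+1}) we obtain:

  H_0: rank C_0 − rank ∂_1 = 5 − 4 = 1, and the invariant factors of ∂_1 are all 1, so H_0 ≅ Z.
  H_1: rank ker ∂_1 − rank ∂_2 = (6 − 4) − 1 = 1, and the invariant factors of ∂_2 are all 1, so H_1 ≅ Z.
  H_2: rank ker ∂_2 − rank ∂_3 = (1 − 1) − 0 = 0, and there is no ∂_3, so H_2 ≅ 0.

H_0 ≅ Z,  H_1 ≅ Z,  H_2 = 0.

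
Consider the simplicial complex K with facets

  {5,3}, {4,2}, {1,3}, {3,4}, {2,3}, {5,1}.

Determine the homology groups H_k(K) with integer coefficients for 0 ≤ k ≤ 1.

H_0 ≅ Z,  H_1 ≅ Z^2.

Fix the vertex order 1 < 2 < 3 < 4 < 5 and write every simplex with vertices in increasing order. Then dim K = 1 and the simplices of K are:

  0-simplices (5): [1], [2], [3], [4], [5]
  1-simplices (6): [1,3], [1,5], [2,3], [2,4], [3,4], [3,5]

giving chain groups C_0 ≅ Z^5, C_1 ≅ Z^6.

Boundary ∂_1: C_1 → C_0 is given by ∂[p,q] = [q] − [p]. For instance
  ∂[1,5] = [5] − [1].
This gives a 5×6 integer matrix of rank 4; reducing to Smith normal form yields diagonal entries (1,1,1,1).

Reading off H_k = ker ∂_k / im ∂_{k+1}:

  H_0: rank C_0 − rank ∂_1 = 5 − 4 = 1, and the invariant factors of ∂_1 are all 1, so H_0 ≅ Z.
  H_1: rank ker ∂_1 − rank ∂_2 = (6 − 4) − 0 = 2, and there is no ∂_2, so H_1 ≅ Z^2.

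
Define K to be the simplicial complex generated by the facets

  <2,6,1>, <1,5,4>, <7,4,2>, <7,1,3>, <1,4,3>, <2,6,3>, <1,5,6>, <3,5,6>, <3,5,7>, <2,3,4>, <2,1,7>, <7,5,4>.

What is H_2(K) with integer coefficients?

H_2 = 0.

We work with the vertex ordering 1 < 2 < 3 < 4 < 5 < 6 < 7. The simplices of K, each written with vertices in increasing order, are:

  0-simplices (7): [1], [2], [3], [4], [5], [6], [7]
  1-simplices (18): [1,2], [1,3], [1,4], [1,5], [1,6], [1,7], [2,3], [2,4], [2,6], [2,7], [3,4], [3,5], [3,6], [3,7], [4,5], [4,7], [5,6], [5,7]
  2-simplices (12): [1,2,6], [1,2,7], [1,3,4], [1,3,7], [1,4,5], [1,5,6], [2,3,4], [2,3,6], [2,4,7], [3,5,6], [3,5,7], [4,5,7]

giving chain groups C_0 ≅ Z^7, C_1 ≅ Z^18, C_2 ≅ Z^12.

Boundary ∂_1: C_1 → C_0 is given by ∂[p,q] = [q] − [p].
The resulting 7×18 matrix has rank 6, and its Smith normal form has invariant factors (1,1,1,1,1,1).

Boundary ∂_2: C_2 → C_1 maps a triangle to the signed sum of its edges. For instance
  ∂[2,3,4] = [3,4] − [2,4] + [2,3],
  ∂[2,3,6] = [3,6] − [2,6] + [2,3].
As a 18×12 matrix over Z this has rank 12, with invariant factors (1,1,1,1,1,1,1,1,1,1,1,2).

Reading off H_k = ker ∂_k / im ∂_{k+1}:

  H_2: rank ker ∂_2 − rank ∂_3 = (12 − 12) − 0 = 0, and there is no ∂_3, so H_2 ≅ 0.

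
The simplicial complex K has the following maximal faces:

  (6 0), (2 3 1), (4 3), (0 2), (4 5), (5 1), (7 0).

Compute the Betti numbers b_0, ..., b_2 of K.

b_0 = 1, b_1 = 1, b_2 = 0.

We work with the vertex ordering 0 < 1 < 2 < 3 < 4 < 5 < 6 < 7. The simplices of K, each written with vertices in increasing order, are:

  0-simplices (8): [0], [1], [2], [3], [4], [5], [6], [7]
  1-simplices (9): [0,2], [0,6], [0,7], [1,2], [1,3], [1,5], [2,3], [3,4], [4,5]
  2-simplices (1): [1,2,3]

Hence C_0 ≅ Z^8, C_1 ≅ Z^9, C_2 ≅ Z^1.

The boundary map ∂_1: C_1 → C_0 is given by ∂[p,q] = [q] − [p]. For instance
  ∂[1,2] = [2] − [1].
The 8×9 boundary matrix has rank 7 and Smith normal form diag(1,1,1,1,1,1,1).

∂_2: C_2 → C_1 acts by ∂[p,q,r] = [q,r] − [p,r] + [p,q]. For instance
  ∂[1,2,3] = [2,3] − [1,3] + [1,2].
The 9×1 boundary matrix has rank 1 and Smith normal form diag(1).

Reading off H_k = ker ∂_k / im ∂_{k+1}:

  H_0: rank C_0 − rank ∂_1 = 8 − 7 = 1, and the invariant factors of ∂_1 are all 1, so H_0 = Z.
  H_1: rank ker ∂_1 − rank ∂_2 = (9 − 7) − 1 = 1, and the invariant factors of ∂_2 are all 1, so H_1 = Z.
  H_2: rank ker ∂_2 − rank ∂_3 = (1 − 1) − 0 = 0, and there is no ∂_3, so H_2 = 0.

Hence the Betti numbers are b_0 = 1, b_1 = 1, b_2 = 0.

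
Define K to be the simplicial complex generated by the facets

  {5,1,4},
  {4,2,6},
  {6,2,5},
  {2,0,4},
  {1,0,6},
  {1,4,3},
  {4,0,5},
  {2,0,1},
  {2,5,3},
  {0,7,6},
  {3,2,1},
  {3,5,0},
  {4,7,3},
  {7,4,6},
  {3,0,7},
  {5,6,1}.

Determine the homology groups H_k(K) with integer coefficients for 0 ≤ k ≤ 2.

We work with the vertex ordering 0 < 1 < 2 < 3 < 4 < 5 < 6 < 7. The simplices of K, each written with vertices in increasing order, are:

  0-simplices (8): [0], [1], [2], [3], [4], [5], [6], [7]
  1-simplices (24): (24 of them)
  2-simplices (16): [0,1,2], [0,1,6], [0,2,4], [0,3,5], [0,3,7], [0,4,5], [0,6,7], [1,2,3], [1,3,4], [1,4,5], [1,5,6], [2,3,5], [2,4,6], [2,5,6], [3,4,7], [4,6,7]

giving chain groups C_0 ≅ Z^8, C_1 ≅ Z^24, C_2 ≅ Z^16.

The boundary map ∂_1: C_1 → C_0 maps an edge to its endpoints' difference, ∂[p,q] = q − p.
The 8×24 boundary matrix has rank 7 and Smith normal form diag(1,1,1,1,1,1,1).

The boundary map ∂_2: C_2 → C_1 maps a triangle to the signed sum of its edges. For instance
  ∂[0,1,6] = [1,6] − [0,6] + [0,1],
  ∂[0,4,5] = [4,5] − [0,5] + [0,4].
The resulting 24×16 matrix has rank 15, and its Smith normal form has invariant factors (1,1,1,1,1,1,1,1,1,1,1,1,1,1,1).

Now H_k = ker ∂_k / im ∂_{k+1}, so:

  H_0: rank C_0 − rank ∂_1 = 8 − 7 = 1, and the invariant factors of ∂_1 are all 1, so H_0 = Z.
  H_1: rank ker ∂_1 − rank ∂_2 = (24 − 7) − 15 = 2, and the invariant factors of ∂_2 are all 1, so H_1 = Z^2.
  H_2: rank ker ∂_2 − rank ∂_3 = (16 − 15) − 0 = 1, and there is no ∂_3, so H_2 = Z.

(K is a triangulation of the torus T^2.)

H_0 = Z,  H_1 = Z^2,  H_2 = Z.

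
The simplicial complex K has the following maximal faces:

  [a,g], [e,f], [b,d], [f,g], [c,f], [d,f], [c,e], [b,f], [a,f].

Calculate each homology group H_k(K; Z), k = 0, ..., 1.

Take the total order a < b < c < d < e < f < g on the vertex set. Then K (dimension 1) consists of the simplices:

  0-simplices (7): a, b, c, d, e, f, g
  1-simplices (9): af, ag, bd, bf, ce, cf, df, ef, fg

so the chain groups are C_0 ≅ Z^7, C_1 ≅ Z^9.

The boundary map ∂_1: C_1 → C_0 maps an edge to its endpoints' difference, ∂[p,q] = q − p. For instance
  ∂fg = g − f.
The 7×9 boundary matrix has rank 6 and Smith normal form diag(1,1,1,1,1,1).

From H_k ≅ ker(∂_k) / im(∂_{k+1}) we obtain:

  H_0: rank C_0 − rank ∂_1 = 7 − 6 = 1, and the invariant factors of ∂_1 are all 1, so H_0 ≅ Z.
  H_1: rank ker ∂_1 − rank ∂_2 = (9 − 6) − 0 = 3, and there is no ∂_2, so H_1 ≅ Z^3.

(K is a triangulation of a wedge of 3 circles.)

H_0 = Z,  H_1 = Z^3.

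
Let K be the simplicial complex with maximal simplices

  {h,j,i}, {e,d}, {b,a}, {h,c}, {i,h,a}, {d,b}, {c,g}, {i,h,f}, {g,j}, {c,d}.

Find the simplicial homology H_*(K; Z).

Fix the vertex order a < b < c < d < e < f < g < h < i < j and write every simplex with vertices in increasing order. Then dim K = 2 and the simplices of K are:

  0-simplices (10): a, b, c, d, e, f, g, h, i, j
  1-simplices (14): ab, ah, ai, bd, cd, cg, ch, de, fh, fi, gj, hi, hj, ij
  2-simplices (3): ahi, fhi, hij

so the chain groups are C_0 ≅ Z^10, C_1 ≅ Z^14, C_2 ≅ Z^3.

The boundary map ∂_1: C_1 → C_0 is given by ∂[p,q] = [q] − [p]. For instance
  ∂de = e − d.
The resulting 10×14 matrix has rank 9, and its Smith normal form has invariant factors (1,1,1,1,1,1,1,1,1).

∂_2: C_2 → C_1 sends each 2-simplex [p,q,r] to [q,r] − [p,r] + [p,q]. For instance
  ∂ahi = hi − ai + ah,
  ∂hij = ij − hj + hi.
This gives a 14×3 integer matrix of rank 3; reducing to Smith normal form yields diagonal entries (1,1,1).

From H_k ≅ ker(∂_k) / im(∂_{k+1}) we obtain:

  H_0: rank C_0 − rank ∂_1 = 10 − 9 = 1, and the invariant factors of ∂_1 are all 1, so H_0 ≅ Z.
  H_1: rank ker ∂_1 − rank ∂_2 = (14 − 9) − 3 = 2, and the invariant factors of ∂_2 are all 1, so H_1 ≅ Z^2.
  H_2: rank ker ∂_2 − rank ∂_3 = (3 − 3) − 0 = 0, and there is no ∂_3, so H_2 ≅ 0.

H_0 ≅ Z,  H_1 ≅ Z^2,  H_2 = 0.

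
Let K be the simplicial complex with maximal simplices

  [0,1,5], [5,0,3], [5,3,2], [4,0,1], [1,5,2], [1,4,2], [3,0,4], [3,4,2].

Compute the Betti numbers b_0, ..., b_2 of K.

b_0 = 1, b_1 = 0, b_2 = 1.

We work with the vertex ordering 0 < 1 < 2 < 3 < 4 < 5. The simplices of K, each written with vertices in increasing order, are:

  0-simplices (6): [0], [1], [2], [3], [4], [5]
  1-simplices (12): [0,1], [0,3], [0,4], [0,5], [1,2], [1,4], [1,5], [2,3], [2,4], [2,5], [3,4], [3,5]
  2-simplices (8): [0,1,4], [0,1,5], [0,3,4], [0,3,5], [1,2,4], [1,2,5], [2,3,4], [2,3,5]

giving chain groups C_0 ≅ Z^6, C_1 ≅ Z^12, C_2 ≅ Z^8.

The boundary map ∂_1: C_1 → C_0 is given by ∂[p,q] = [q] − [p]. For instance
  ∂[1,2] = [2] − [1].
As a 6×12 matrix over Z this has rank 5, with invariant factors (1,1,1,1,1).

The boundary map ∂_2: C_2 → C_1 sends each 2-simplex [p,q,r] to [q,r] − [p,r] + [p,q]. For instance
  ∂[0,1,5] = [1,5] − [0,5] + [0,1],
  ∂[2,3,5] = [3,5] − [2,5] + [2,3].
This gives a 12×8 integer matrix of rank 7; reducing to Smith normal form yields diagonal entries (1,1,1,1,1,1,1).

Computing H_k = (kernel of ∂_k) / (image of ∂_{k+1}):

  H_0: rank C_0 − rank ∂_1 = 6 − 5 = 1, and the invariant factors of ∂_1 are all 1, so H_0 = Z.
  H_1: rank ker ∂_1 − rank ∂_2 = (12 − 5) − 7 = 0, and the invariant factors of ∂_2 are all 1, so H_1 = 0.
  H_2: rank ker ∂_2 − rank ∂_3 = (8 − 7) − 0 = 1, and there is no ∂_3, so H_2 = Z.

(K is a triangulation of the 2-sphere S^2.)

Hence the Betti numbers are b_0 = 1, b_1 = 0, b_2 = 1.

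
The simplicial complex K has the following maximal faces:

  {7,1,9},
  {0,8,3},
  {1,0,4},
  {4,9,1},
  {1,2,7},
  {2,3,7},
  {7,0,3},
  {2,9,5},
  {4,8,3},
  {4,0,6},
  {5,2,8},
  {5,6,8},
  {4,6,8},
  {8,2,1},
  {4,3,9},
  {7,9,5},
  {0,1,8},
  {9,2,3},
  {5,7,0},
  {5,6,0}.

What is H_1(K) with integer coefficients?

Order the vertices as 0 < 1 < 2 < 3 < 4 < 5 < 6 < 7 < 8 < 9. Listing each simplex with vertices in this order, K has dimension 2 with simplices:

  0-simplices (10): [0], [1], [2], [3], [4], [5], [6], [7], [8], [9]
  1-simplices (30): (30 of them)
  2-simplices (20): (20 of them)

Hence C_0 ≅ Z^10, C_1 ≅ Z^30, C_2 ≅ Z^20.

∂_1: C_1 → C_0 maps an edge to its endpoints' difference, ∂[p,q] = q − p.
As a 10×30 matrix over Z this has rank 9, with invariant factors (1,1,1,1,1,1,1,1,1).

Boundary ∂_2: C_2 → C_1 maps a triangle to the signed sum of its edges. For instance
  ∂[0,1,8] = [1,8] − [0,8] + [0,1],
  ∂[4,6,8] = [6,8] − [4,8] + [4,6].
The 30×20 boundary matrix has rank 20 and Smith normal form diag(1,1,1,1,1,1,1,1,1,1,1,1,1,1,1,1,1,1,1,2).

Computing H_k = (kernel of ∂_k) / (image of ∂_{k+1}):

  H_1: rank ker ∂_1 − rank ∂_2 = (30 − 9) − 20 = 1, and ∂_2 has invariant factor 2 > 1, so H_1 = Z ⊕ Z_2.

H_1 ≅ Z ⊕ Z_2.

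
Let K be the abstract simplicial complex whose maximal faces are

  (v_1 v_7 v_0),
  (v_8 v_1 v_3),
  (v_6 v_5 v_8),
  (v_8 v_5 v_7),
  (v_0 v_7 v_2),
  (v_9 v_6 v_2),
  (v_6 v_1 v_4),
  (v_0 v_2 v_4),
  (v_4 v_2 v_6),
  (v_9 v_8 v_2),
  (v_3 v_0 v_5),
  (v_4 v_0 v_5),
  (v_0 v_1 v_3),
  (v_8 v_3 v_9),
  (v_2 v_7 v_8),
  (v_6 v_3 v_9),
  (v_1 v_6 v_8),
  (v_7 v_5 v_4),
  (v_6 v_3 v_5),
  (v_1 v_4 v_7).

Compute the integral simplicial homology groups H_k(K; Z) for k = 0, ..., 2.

H_0 ≅ Z,  H_1 ≅ Z ⊕ Z/2,  H_2 = 0.

Fix the vertex order v_0 < v_1 < v_2 < v_3 < v_4 < v_5 < v_6 < v_7 < v_8 < v_9 and write every simplex with vertices in increasing order. Then dim K = 2 and the simplices of K are:

  0-simplices (10): [v_0], [v_1], [v_2], [v_3], [v_4], [v_5], [v_6], [v_7], [v_8], [v_9]
  1-simplices (30): (30 of them)
  2-simplices (20): (20 of them)

Hence C_0 ≅ Z^10, C_1 ≅ Z^30, C_2 ≅ Z^20.

The boundary map ∂_1: C_1 → C_0 maps an edge to its endpoints' difference, ∂[p,q] = q − p. For instance
  ∂[v_3,v_5] = [v_5] − [v_3].
The resulting 10×30 matrix has rank 9, and its Smith normal form has invariant factors (1,1,1,1,1,1,1,1,1).

The boundary map ∂_2: C_2 → C_1 sends each 2-simplex [p,q,r] to [q,r] − [p,r] + [p,q]. For instance
  ∂[v_1,v_4,v_6] = [v_4,v_6] − [v_1,v_6] + [v_1,v_4],
  ∂[v_1,v_6,v_8] = [v_6,v_8] − [v_1,v_8] + [v_1,v_6].
The resulting 30×20 matrix has rank 20, and its Smith normal form has invariant factors (1,1,1,1,1,1,1,1,1,1,1,1,1,1,1,1,1,1,1,2).

Computing H_k = (kernel of ∂_k) / (image of ∂_{k+1}):

  H_0: rank C_0 − rank ∂_1 = 10 − 9 = 1, and the invariant factors of ∂_1 are all 1, so H_0 ≅ Z.
  H_1: rank ker ∂_1 − rank ∂_2 = (30 − 9) − 20 = 1, and ∂_2 has invariant factor 2 > 1, so H_1 ≅ Z ⊕ Z/2.
  H_2: rank ker ∂_2 − rank ∂_3 = (20 − 20) − 0 = 0, and there is no ∂_3, so H_2 ≅ 0.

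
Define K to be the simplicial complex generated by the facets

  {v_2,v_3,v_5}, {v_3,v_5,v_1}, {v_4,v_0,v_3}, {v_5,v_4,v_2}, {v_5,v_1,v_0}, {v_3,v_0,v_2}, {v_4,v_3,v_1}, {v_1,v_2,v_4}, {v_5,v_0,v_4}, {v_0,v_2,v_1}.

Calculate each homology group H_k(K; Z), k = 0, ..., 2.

H_0 = Z,  H_1 = Z/2Z,  H_2 = 0.

K has 6 vertices, 15 edges, 10 triangles.
rank ∂_0 = 0, rank ∂_1 = 5 ⇒ b_0 = 6 − 0 − 5 = 1; all invariant factors of ∂_1 are 1 so no torsion. So H_0 = Z.
rank ∂_1 = 5, rank ∂_2 = 10 ⇒ b_1 = 15 − 5 − 10 = 0; ∂_2 has invariant factor(s) [2] giving torsion. So H_1 = Z/2Z.
rank ∂_2 = 10, rank ∂_3 = 0 ⇒ b_2 = 10 − 10 − 0 = 0. So H_2 = 0.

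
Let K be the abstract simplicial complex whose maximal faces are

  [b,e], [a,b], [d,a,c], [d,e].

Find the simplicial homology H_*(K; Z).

Fix the vertex order a < b < c < d < e and write every simplex with vertices in increasing order. Then dim K = 2 and the simplices of K are:

  0-simplices (5): a, b, c, d, e
  1-simplices (6): ab, ac, ad, be, cd, de
  2-simplices (1): acd

Hence C_0 ≅ Z^5, C_1 ≅ Z^6, C_2 ≅ Z^1.

∂_1: C_1 → C_0 is given by ∂[p,q] = [q] − [p].
This gives a 5×6 integer matrix of rank 4; reducing to Smith normal form yields diagonal entries (1,1,1,1).

∂_2: C_2 → C_1 sends each 2-simplex [p,q,r] to [q,r] − [p,r] + [p,q]. For instance
  ∂acd = cd − ad + ac.
The 6×1 boundary matrix has rank 1 and Smith normal form diag(1).

Computing H_k = (kernel of ∂_k) / (image of ∂_{k+1}):

  H_0: rank C_0 − rank ∂_1 = 5 − 4 = 1, and the invariant factors of ∂_1 are all 1, so H_0 ≅ Z.
  H_1: rank ker ∂_1 − rank ∂_2 = (6 − 4) − 1 = 1, and the invariant factors of ∂_2 are all 1, so H_1 ≅ Z.
  H_2: rank ker ∂_2 − rank ∂_3 = (1 − 1) − 0 = 0, and there is no ∂_3, so H_2 ≅ 0.

As a check, the Euler characteristic is 5 − 6 + 1 = 0, which agrees with 1 − 1 + 0 = 0.

H_0 ≅ Z,  H_1 ≅ Z,  H_2 = 0.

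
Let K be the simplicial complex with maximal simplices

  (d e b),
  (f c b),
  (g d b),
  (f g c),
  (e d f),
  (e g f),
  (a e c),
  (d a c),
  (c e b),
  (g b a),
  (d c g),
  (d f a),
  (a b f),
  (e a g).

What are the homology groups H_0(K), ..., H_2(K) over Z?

H_0 ≅ Z,  H_1 ≅ Z^2,  H_2 ≅ Z.

K has 7 vertices, 21 edges, 14 triangles.
rank ∂_0 = 0, rank ∂_1 = 6 ⇒ b_0 = 7 − 0 − 6 = 1; all invariant factors of ∂_1 are 1 so no torsion. So H_0 ≅ Z.
rank ∂_1 = 6, rank ∂_2 = 13 ⇒ b_1 = 21 − 6 − 13 = 2; all invariant factors of ∂_2 are 1 so no torsion. So H_1 ≅ Z^2.
rank ∂_2 = 13, rank ∂_3 = 0 ⇒ b_2 = 14 − 13 − 0 = 1. So H_2 ≅ Z.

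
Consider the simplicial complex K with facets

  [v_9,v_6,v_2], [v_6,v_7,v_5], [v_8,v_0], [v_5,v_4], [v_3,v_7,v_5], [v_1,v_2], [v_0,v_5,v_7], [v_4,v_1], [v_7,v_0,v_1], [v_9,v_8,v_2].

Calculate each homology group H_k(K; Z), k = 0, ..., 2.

H_0 = Z,  H_1 = Z^3,  H_2 = 0.

Order the vertices as v_0 < v_1 < v_2 < v_3 < v_4 < v_5 < v_6 < v_7 < v_8 < v_9. Listing each simplex with vertices in this order, K has dimension 2 with simplices:

  0-simplices (10): [v_0], [v_1], [v_2], [v_3], [v_4], [v_5], [v_6], [v_7], [v_8], [v_9]
  1-simplices (18): (18 of them)
  2-simplices (6): [v_0,v_1,v_7], [v_0,v_5,v_7], [v_2,v_6,v_9], [v_2,v_8,v_9], [v_3,v_5,v_7], [v_5,v_6,v_7]

Hence C_0 ≅ Z^10, C_1 ≅ Z^18, C_2 ≅ Z^6.

Boundary ∂_1: C_1 → C_0 maps an edge to its endpoints' difference, ∂[p,q] = q − p. For instance
  ∂[v_1,v_7] = [v_7] − [v_1].
This gives a 10×18 integer matrix of rank 9; reducing to Smith normal form yields diagonal entries (1,1,1,1,1,1,1,1,1).

Boundary ∂_2: C_2 → C_1 acts by ∂[p,q,r] = [q,r] − [p,r] + [p,q]. For instance
  ∂[v_0,v_1,v_7] = [v_1,v_7] − [v_0,v_7] + [v_0,v_1],
  ∂[v_0,v_5,v_7] = [v_5,v_7] − [v_0,v_7] + [v_0,v_5].
As a 18×6 matrix over Z this has rank 6, with invariant factors (1,1,1,1,1,1).

Reading off H_k = ker ∂_k / im ∂_{k+1}:

  H_0: rank C_0 − rank ∂_1 = 10 − 9 = 1, and the invariant factors of ∂_1 are all 1, so H_0 ≅ Z.
  H_1: rank ker ∂_1 − rank ∂_2 = (18 − 9) − 6 = 3, and the invariant factors of ∂_2 are all 1, so H_1 ≅ Z^3.
  H_2: rank ker ∂_2 − rank ∂_3 = (6 − 6) − 0 = 0, and there is no ∂_3, so H_2 ≅ 0.

As a check, the Euler characteristic is 10 − 18 + 6 = -2, which agrees with 1 − 3 + 0 = -2.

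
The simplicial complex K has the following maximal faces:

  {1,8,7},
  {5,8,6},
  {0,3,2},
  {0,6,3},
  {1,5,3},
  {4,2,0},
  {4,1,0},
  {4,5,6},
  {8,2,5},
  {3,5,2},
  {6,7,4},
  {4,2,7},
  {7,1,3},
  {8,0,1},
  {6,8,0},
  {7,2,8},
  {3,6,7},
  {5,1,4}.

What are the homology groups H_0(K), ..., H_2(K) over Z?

Take the total order 0 < 1 < 2 < 3 < 4 < 5 < 6 < 7 < 8 on the vertex set. Then K (dimension 2) consists of the simplices:

  0-simplices (9): [0], [1], [2], [3], [4], [5], [6], [7], [8]
  1-simplices (27): (27 of them)
  2-simplices (18): [0,1,4], [0,1,8], [0,2,3], [0,2,4], [0,3,6], [0,6,8], [1,3,5], [1,3,7], [1,4,5], [1,7,8], [2,3,5], [2,4,7], [2,5,8], [2,7,8], [3,6,7], [4,5,6], [4,6,7], [5,6,8]

giving chain groups C_0 ≅ Z^9, C_1 ≅ Z^27, C_2 ≅ Z^18.

The boundary map ∂_1: C_1 → C_0 sends each edge [p,q] (with p < q) to q − p.
This gives a 9×27 integer matrix of rank 8; reducing to Smith normal form yields diagonal entries (1,1,1,1,1,1,1,1).

∂_2: C_2 → C_1 maps a triangle to the signed sum of its edges. For instance
  ∂[1,3,5] = [3,5] − [1,5] + [1,3],
  ∂[2,7,8] = [7,8] − [2,8] + [2,7].
This gives a 27×18 integer matrix of rank 17; reducing to Smith normal form yields diagonal entries (1,1,1,1,1,1,1,1,1,1,1,1,1,1,1,1,1).

Now H_k = ker ∂_k / im ∂_{k+1}, so:

  H_0: rank C_0 − rank ∂_1 = 9 − 8 = 1, and the invariant factors of ∂_1 are all 1, so H_0 = Z.
  H_1: rank ker ∂_1 − rank ∂_2 = (27 − 8) − 17 = 2, and the invariant factors of ∂_2 are all 1, so H_1 = Z^2.
  H_2: rank ker ∂_2 − rank ∂_3 = (18 − 17) − 0 = 1, and there is no ∂_3, so H_2 = Z.

H_0 = Z,  H_1 = Z^2,  H_2 = Z.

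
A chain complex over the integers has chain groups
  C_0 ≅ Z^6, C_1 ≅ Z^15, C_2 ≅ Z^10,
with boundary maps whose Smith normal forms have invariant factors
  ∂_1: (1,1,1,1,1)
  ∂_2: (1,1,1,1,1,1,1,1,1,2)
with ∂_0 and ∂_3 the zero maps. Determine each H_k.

H_0: b_0 = 6 − 0 − 5 = 1; torsion from ∂_1 factors > 1: none. So H_0 ≅ Z.
H_1: b_1 = 15 − 5 − 10 = 0; torsion from ∂_2 factors > 1: [2]. So H_1 ≅ Z_2.
H_2: b_2 = 10 − 10 − 0 = 0; torsion from ∂_3 factors > 1: none. So H_2 ≅ 0.

H_0 ≅ Z,  H_1 ≅ Z_2,  H_2 = 0.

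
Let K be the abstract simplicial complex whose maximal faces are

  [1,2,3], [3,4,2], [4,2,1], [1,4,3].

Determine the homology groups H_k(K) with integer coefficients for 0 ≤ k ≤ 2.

Take the total order 1 < 2 < 3 < 4 on the vertex set. Then K (dimension 2) consists of the simplices:

  0-simplices (4): [1], [2], [3], [4]
  1-simplices (6): [1,2], [1,3], [1,4], [2,3], [2,4], [3,4]
  2-simplices (4): [1,2,3], [1,2,4], [1,3,4], [2,3,4]

giving chain groups C_0 ≅ Z^4, C_1 ≅ Z^6, C_2 ≅ Z^4.

∂_1: C_1 → C_0 maps an edge to its endpoints' difference, ∂[p,q] = q − p. For instance
  ∂[1,2] = [2] − [1].
The 4×6 boundary matrix has rank 3 and Smith normal form diag(1,1,1).

Boundary ∂_2: C_2 → C_1 acts by ∂[p,q,r] = [q,r] − [p,r] + [p,q]. For instance
  ∂[1,2,3] = [2,3] − [1,3] + [1,2],
  ∂[2,3,4] = [3,4] − [2,4] + [2,3].
This gives a 6×4 integer matrix of rank 3; reducing to Smith normal form yields diagonal entries (1,1,1).

Now H_k = ker ∂_k / im ∂_{k+1}, so:

  H_0: rank C_0 − rank ∂_1 = 4 − 3 = 1, and the invariant factors of ∂_1 are all 1, so H_0 = Z.
  H_1: rank ker ∂_1 − rank ∂_2 = (6 − 3) − 3 = 0, and the invariant factors of ∂_2 are all 1, so H_1 = 0.
  H_2: rank ker ∂_2 − rank ∂_3 = (4 − 3) − 0 = 1, and there is no ∂_3, so H_2 = Z.

H_0 ≅ Z,  H_1 = 0,  H_2 ≅ Z.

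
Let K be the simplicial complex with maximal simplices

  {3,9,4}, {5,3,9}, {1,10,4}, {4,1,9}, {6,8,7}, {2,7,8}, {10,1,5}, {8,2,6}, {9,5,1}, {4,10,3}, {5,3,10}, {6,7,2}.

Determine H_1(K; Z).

H_1 = 0.

Order the vertices as 1 < 2 < 3 < 4 < 5 < 6 < 7 < 8 < 9 < 10. Listing each simplex with vertices in this order, K has dimension 2 with simplices:

  0-simplices (10): [1], [2], [3], [4], [5], [6], [7], [8], [9], [10]
  1-simplices (18): [1,4], [1,5], [1,9], [1,10], [2,6], [2,7], [2,8], [3,4], [3,5], [3,9], [3,10], [4,9], [4,10], [5,9], [5,10], [6,7], [6,8], [7,8]
  2-simplices (12): [1,4,9], [1,4,10], [1,5,9], [1,5,10], [2,6,7], [2,6,8], [2,7,8], [3,4,9], [3,4,10], [3,5,9], [3,5,10], [6,7,8]

giving chain groups C_0 ≅ Z^10, C_1 ≅ Z^18, C_2 ≅ Z^12.

∂_1: C_1 → C_0 sends each edge [p,q] (with p < q) to q − p.
This gives a 10×18 integer matrix of rank 8; reducing to Smith normal form yields diagonal entries (1,1,1,1,1,1,1,1).

The boundary map ∂_2: C_2 → C_1 acts by ∂[p,q,r] = [q,r] − [p,r] + [p,q]. For instance
  ∂[3,4,9] = [4,9] − [3,9] + [3,4],
  ∂[2,6,7] = [6,7] − [2,7] + [2,6].
The resulting 18×12 matrix has rank 10, and its Smith normal form has invariant factors (1,1,1,1,1,1,1,1,1,1).

From H_k ≅ ker(∂_k) / im(∂_{k+1}) we obtain:

  H_1: rank ker ∂_1 − rank ∂_2 = (18 − 8) − 10 = 0, and the invariant factors of ∂_2 are all 1, so H_1 ≅ 0.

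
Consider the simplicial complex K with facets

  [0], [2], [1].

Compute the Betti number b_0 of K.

b_0 = 3.

Take the total order 0 < 1 < 2 on the vertex set. Then K (dimension 0) consists of the simplices:

  0-simplices (3): [0], [1], [2]

Hence C_0 ≅ Z^3.

Computing H_k = (kernel of ∂_k) / (image of ∂_{k+1}):

  H_0: rank C_0 − rank ∂_1 = 3 − 0 = 3, and there is no ∂_1, so H_0 = Z^3.

Hence the Betti numbers are b_0 = 3.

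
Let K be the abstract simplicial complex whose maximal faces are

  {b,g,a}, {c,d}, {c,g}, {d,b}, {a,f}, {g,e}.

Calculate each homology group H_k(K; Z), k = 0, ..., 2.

H_0 ≅ Z,  H_1 ≅ Z,  H_2 = 0.

We work with the vertex ordering a < b < c < d < e < f < g. The simplices of K, each written with vertices in increasing order, are:

  0-simplices (7): a, b, c, d, e, f, g
  1-simplices (8): ab, af, ag, bd, bg, cd, cg, eg
  2-simplices (1): abg

Hence C_0 ≅ Z^7, C_1 ≅ Z^8, C_2 ≅ Z^1.

∂_1: C_1 → C_0 sends each edge [p,q] (with p < q) to q − p.
As a 7×8 matrix over Z this has rank 6, with invariant factors (1,1,1,1,1,1).

∂_2: C_2 → C_1 maps a triangle to the signed sum of its edges. For instance
  ∂abg = bg − ag + ab.
As a 8×1 matrix over Z this has rank 1, with invariant factors (1).

Now H_k = ker ∂_k / im ∂_{k+1}, so:

  H_0: rank C_0 − rank ∂_1 = 7 − 6 = 1, and the invariant factors of ∂_1 are all 1, so H_0 = Z.
  H_1: rank ker ∂_1 − rank ∂_2 = (8 − 6) − 1 = 1, and the invariant factors of ∂_2 are all 1, so H_1 = Z.
  H_2: rank ker ∂_2 − rank ∂_3 = (1 − 1) − 0 = 0, and there is no ∂_3, so H_2 = 0.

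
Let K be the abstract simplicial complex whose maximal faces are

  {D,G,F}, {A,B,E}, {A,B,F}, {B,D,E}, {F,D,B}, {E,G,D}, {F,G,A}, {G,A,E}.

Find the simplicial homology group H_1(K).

K has 6 vertices, 12 edges, 8 triangles.
rank ∂_1 = 5, rank ∂_2 = 7 ⇒ b_1 = 12 − 5 − 7 = 0; all invariant factors of ∂_2 are 1 so no torsion. So H_1 = 0.

H_1 = 0.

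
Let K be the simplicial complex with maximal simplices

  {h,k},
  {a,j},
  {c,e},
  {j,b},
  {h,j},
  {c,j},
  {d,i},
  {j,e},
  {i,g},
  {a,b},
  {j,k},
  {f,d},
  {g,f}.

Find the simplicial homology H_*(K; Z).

H_0 = Z^2,  H_1 = Z^4.

Take the total order a < b < c < d < e < f < g < h < i < j < k on the vertex set. Then K (dimension 1) consists of the simplices:

  0-simplices (11): a, b, c, d, e, f, g, h, i, j, k
  1-simplices (13): ab, aj, bj, ce, cj, df, di, ej, fg, gi, hj, hk, jk

giving chain groups C_0 ≅ Z^11, C_1 ≅ Z^13.

∂_1: C_1 → C_0 sends each edge [p,q] (with p < q) to q − p.
The resulting 11×13 matrix has rank 9, and its Smith normal form has invariant factors (1,1,1,1,1,1,1,1,1).

Now H_k = ker ∂_k / im ∂_{k+1}, so:

  H_0: rank C_0 − rank ∂_1 = 11 − 9 = 2, and the invariant factors of ∂_1 are all 1, so H_0 = Z^2.
  H_1: rank ker ∂_1 − rank ∂_2 = (13 − 9) − 0 = 4, and there is no ∂_2, so H_1 = Z^4.

(K is a triangulation of the disjoint union of a wedge of 3 circles and the circle S^1.)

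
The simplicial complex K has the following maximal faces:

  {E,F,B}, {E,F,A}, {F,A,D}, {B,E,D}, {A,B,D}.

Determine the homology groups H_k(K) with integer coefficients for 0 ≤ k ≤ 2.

H_0 ≅ Z,  H_1 ≅ Z,  H_2 = 0.

Fix the vertex order A < B < D < E < F and write every simplex with vertices in increasing order. Then dim K = 2 and the simplices of K are:

  0-simplices (5): A, B, D, E, F
  1-simplices (10): AB, AD, AE, AF, BD, BE, BF, DE, DF, EF
  2-simplices (5): ABD, ADF, AEF, BDE, BEF

Hence C_0 ≅ Z^5, C_1 ≅ Z^10, C_2 ≅ Z^5.

The boundary map ∂_1: C_1 → C_0 sends each edge [p,q] (with p < q) to q − p. For instance
  ∂BE = E − B.
The 5×10 boundary matrix has rank 4 and Smith normal form diag(1,1,1,1).

∂_2: C_2 → C_1 maps a triangle to the signed sum of its edges. For instance
  ∂ABD = BD − AD + AB,
  ∂ADF = DF − AF + AD.
This gives a 10×5 integer matrix of rank 5; reducing to Smith normal form yields diagonal entries (1,1,1,1,1).

Computing H_k = (kernel of ∂_k) / (image of ∂_{k+1}):

  H_0: rank C_0 − rank ∂_1 = 5 − 4 = 1, and the invariant factors of ∂_1 are all 1, so H_0 ≅ Z.
  H_1: rank ker ∂_1 − rank ∂_2 = (10 − 4) − 5 = 1, and the invariant factors of ∂_2 are all 1, so H_1 ≅ Z.
  H_2: rank ker ∂_2 − rank ∂_3 = (5 − 5) − 0 = 0, and there is no ∂_3, so H_2 ≅ 0.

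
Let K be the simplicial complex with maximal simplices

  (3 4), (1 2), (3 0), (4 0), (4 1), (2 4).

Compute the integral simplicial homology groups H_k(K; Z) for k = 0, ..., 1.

H_0 ≅ Z,  H_1 ≅ Z^2.

K has 5 vertices, 6 edges.
rank ∂_0 = 0, rank ∂_1 = 4 ⇒ b_0 = 5 − 0 − 4 = 1; all invariant factors of ∂_1 are 1 so no torsion. So H_0 ≅ Z.
rank ∂_1 = 4, rank ∂_2 = 0 ⇒ b_1 = 6 − 4 − 0 = 2. So H_1 ≅ Z^2.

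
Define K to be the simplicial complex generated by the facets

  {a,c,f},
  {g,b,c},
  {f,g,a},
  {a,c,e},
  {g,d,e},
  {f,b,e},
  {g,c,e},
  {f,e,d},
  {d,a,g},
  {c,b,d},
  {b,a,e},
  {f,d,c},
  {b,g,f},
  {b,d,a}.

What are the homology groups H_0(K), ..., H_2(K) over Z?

H_0 ≅ Z,  H_1 ≅ Z^2,  H_2 ≅ Z.

K has 7 vertices, 21 edges, 14 triangles.
rank ∂_0 = 0, rank ∂_1 = 6 ⇒ b_0 = 7 − 0 − 6 = 1; all invariant factors of ∂_1 are 1 so no torsion. So H_0 ≅ Z.
rank ∂_1 = 6, rank ∂_2 = 13 ⇒ b_1 = 21 − 6 − 13 = 2; all invariant factors of ∂_2 are 1 so no torsion. So H_1 ≅ Z^2.
rank ∂_2 = 13, rank ∂_3 = 0 ⇒ b_2 = 14 − 13 − 0 = 1. So H_2 ≅ Z.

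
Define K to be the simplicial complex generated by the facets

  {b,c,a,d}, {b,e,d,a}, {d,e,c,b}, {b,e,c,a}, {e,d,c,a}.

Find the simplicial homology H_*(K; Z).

Fix the vertex order a < b < c < d < e and write every simplex with vertices in increasing order. Then dim K = 3 and the simplices of K are:

  0-simplices (5): a, b, c, d, e
  1-simplices (10): ab, ac, ad, ae, bc, bd, be, cd, ce, de
  2-simplices (10): abc, abd, abe, acd, ace, ade, bcd, bce, bde, cde
  3-simplices (5): abcd, abce, abde, acde, bcde

so the chain groups are C_0 ≅ Z^5, C_1 ≅ Z^10, C_2 ≅ Z^10, C_3 ≅ Z^5.

Boundary ∂_1: C_1 → C_0 sends each edge [p,q] (with p < q) to q − p. For instance
  ∂ae = e − a.
As a 5×10 matrix over Z this has rank 4, with invariant factors (1,1,1,1).

Boundary ∂_2: C_2 → C_1 acts by ∂[p,q,r] = [q,r] − [p,r] + [p,q]. For instance
  ∂bcd = cd − bd + bc,
  ∂bde = de − be + bd.
The 10×10 boundary matrix has rank 6 and Smith normal form diag(1,1,1,1,1,1).

∂_3: C_3 → C_2 sends each 3-simplex σ to the alternating sum Σ_i (−1)^i (σ with its i-th vertex removed). For instance
  ∂abcd = bcd − acd + abd − abc,
  ∂acde = cde − ade + ace − acd.
The 10×5 boundary matrix has rank 4 and Smith normal form diag(1,1,1,1).

From H_k ≅ ker(∂_k) / im(∂_{k+1}) we obtain:

  H_0: rank C_0 − rank ∂_1 = 5 − 4 = 1, and the invariant factors of ∂_1 are all 1, so H_0 ≅ Z.
  H_1: rank ker ∂_1 − rank ∂_2 = (10 − 4) − 6 = 0, and the invariant factors of ∂_2 are all 1, so H_1 ≅ 0.
  H_2: rank ker ∂_2 − rank ∂_3 = (10 − 6) − 4 = 0, and the invariant factors of ∂_3 are all 1, so H_2 ≅ 0.
  H_3: rank ker ∂_3 − rank ∂_4 = (5 − 4) − 0 = 1, and there is no ∂_4, so H_3 ≅ Z.

As a check, the Euler characteristic is 5 − 10 + 10 − 5 = 0, which agrees with 1 − 0 + 0 − 1 = 0.

H_0 = Z,  H_1 = 0,  H_2 = 0,  H_3 = Z.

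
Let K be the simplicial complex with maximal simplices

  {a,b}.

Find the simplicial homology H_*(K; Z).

We work with the vertex ordering a < b. The simplices of K, each written with vertices in increasing order, are:

  0-simplices (2): a, b
  1-simplices (1): ab

so the chain groups are C_0 ≅ Z^2, C_1 ≅ Z^1.

The boundary map ∂_1: C_1 → C_0 sends each edge [p,q] (with p < q) to q − p.
This gives a 2×1 integer matrix of rank 1; reducing to Smith normal form yields diagonal entries (1).

Computing H_k = (kernel of ∂_k) / (image of ∂_{k+1}):

  H_0: rank C_0 − rank ∂_1 = 2 − 1 = 1, and the invariant factors of ∂_1 are all 1, so H_0 ≅ Z.
  H_1: rank ker ∂_1 − rank ∂_2 = (1 − 1) − 0 = 0, and there is no ∂_2, so H_1 ≅ 0.

H_0 ≅ Z,  H_1 = 0.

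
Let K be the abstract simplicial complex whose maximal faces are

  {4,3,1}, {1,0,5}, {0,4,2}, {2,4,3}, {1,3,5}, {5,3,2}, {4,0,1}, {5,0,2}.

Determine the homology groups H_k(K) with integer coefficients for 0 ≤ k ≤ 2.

K has 6 vertices, 12 edges, 8 triangles.
rank ∂_0 = 0, rank ∂_1 = 5 ⇒ b_0 = 6 − 0 − 5 = 1; all invariant factors of ∂_1 are 1 so no torsion. So H_0 ≅ Z.
rank ∂_1 = 5, rank ∂_2 = 7 ⇒ b_1 = 12 − 5 − 7 = 0; all invariant factors of ∂_2 are 1 so no torsion. So H_1 ≅ 0.
rank ∂_2 = 7, rank ∂_3 = 0 ⇒ b_2 = 8 − 7 − 0 = 1. So H_2 ≅ Z.

H_0 ≅ Z,  H_1 = 0,  H_2 ≅ Z.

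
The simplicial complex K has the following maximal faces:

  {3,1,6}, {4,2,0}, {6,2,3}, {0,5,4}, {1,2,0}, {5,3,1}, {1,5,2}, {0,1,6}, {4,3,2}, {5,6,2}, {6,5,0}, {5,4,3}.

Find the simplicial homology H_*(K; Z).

We work with the vertex ordering 0 < 1 < 2 < 3 < 4 < 5 < 6. The simplices of K, each written with vertices in increasing order, are:

  0-simplices (7): [0], [1], [2], [3], [4], [5], [6]
  1-simplices (18): [0,1], [0,2], [0,4], [0,5], [0,6], [1,2], [1,3], [1,5], [1,6], [2,3], [2,4], [2,5], [2,6], [3,4], [3,5], [3,6], [4,5], [5,6]
  2-simplices (12): [0,1,2], [0,1,6], [0,2,4], [0,4,5], [0,5,6], [1,2,5], [1,3,5], [1,3,6], [2,3,4], [2,3,6], [2,5,6], [3,4,5]

giving chain groups C_0 ≅ Z^7, C_1 ≅ Z^18, C_2 ≅ Z^12.

The boundary map ∂_1: C_1 → C_0 maps an edge to its endpoints' difference, ∂[p,q] = q − p. For instance
  ∂[1,3] = [3] − [1].
The resulting 7×18 matrix has rank 6, and its Smith normal form has invariant factors (1,1,1,1,1,1).

∂_2: C_2 → C_1 sends each 2-simplex [p,q,r] to [q,r] − [p,r] + [p,q]. For instance
  ∂[1,2,5] = [2,5] − [1,5] + [1,2],
  ∂[3,4,5] = [4,5] − [3,5] + [3,4].
As a 18×12 matrix over Z this has rank 12, with invariant factors (1,1,1,1,1,1,1,1,1,1,1,2).

Reading off H_k = ker ∂_k / im ∂_{k+1}:

  H_0: rank C_0 − rank ∂_1 = 7 − 6 = 1, and the invariant factors of ∂_1 are all 1, so H_0 = Z.
  H_1: rank ker ∂_1 − rank ∂_2 = (18 − 6) − 12 = 0, and ∂_2 has invariant factor 2 > 1, so H_1 = Z/2.
  H_2: rank ker ∂_2 − rank ∂_3 = (12 − 12) − 0 = 0, and there is no ∂_3, so H_2 = 0.

As a check, the Euler characteristic is 7 − 18 + 12 = 1, which agrees with 1 − 0 + 0 = 1.

H_0 = Z,  H_1 = Z/2,  H_2 = 0.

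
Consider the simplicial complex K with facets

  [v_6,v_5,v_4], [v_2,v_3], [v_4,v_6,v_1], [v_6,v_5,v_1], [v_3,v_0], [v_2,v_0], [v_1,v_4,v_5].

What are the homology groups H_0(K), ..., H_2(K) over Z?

H_0 = Z^2,  H_1 = Z,  H_2 = Z.

Fix the vertex order v_0 < v_1 < v_2 < v_3 < v_4 < v_5 < v_6 and write every simplex with vertices in increasing order. Then dim K = 2 and the simplices of K are:

  0-simplices (7): [v_0], [v_1], [v_2], [v_3], [v_4], [v_5], [v_6]
  1-simplices (9): [v_0,v_2], [v_0,v_3], [v_1,v_4], [v_1,v_5], [v_1,v_6], [v_2,v_3], [v_4,v_5], [v_4,v_6], [v_5,v_6]
  2-simplices (4): [v_1,v_4,v_5], [v_1,v_4,v_6], [v_1,v_5,v_6], [v_4,v_5,v_6]

Hence C_0 ≅ Z^7, C_1 ≅ Z^9, C_2 ≅ Z^4.

∂_1: C_1 → C_0 sends each edge [p,q] (with p < q) to q − p. For instance
  ∂[v_0,v_2] = [v_2] − [v_0].
The resulting 7×9 matrix has rank 5, and its Smith normal form has invariant factors (1,1,1,1,1).

Boundary ∂_2: C_2 → C_1 sends each 2-simplex [p,q,r] to [q,r] − [p,r] + [p,q]. For instance
  ∂[v_1,v_5,v_6] = [v_5,v_6] − [v_1,v_6] + [v_1,v_5],
  ∂[v_1,v_4,v_6] = [v_4,v_6] − [v_1,v_6] + [v_1,v_4].
As a 9×4 matrix over Z this has rank 3, with invariant factors (1,1,1).

Reading off H_k = ker ∂_k / im ∂_{k+1}:

  H_0: rank C_0 − rank ∂_1 = 7 − 5 = 2, and the invariant factors of ∂_1 are all 1, so H_0 = Z^2.
  H_1: rank ker ∂_1 − rank ∂_2 = (9 − 5) − 3 = 1, and the invariant factors of ∂_2 are all 1, so H_1 = Z.
  H_2: rank ker ∂_2 − rank ∂_3 = (4 − 3) − 0 = 1, and there is no ∂_3, so H_2 = Z.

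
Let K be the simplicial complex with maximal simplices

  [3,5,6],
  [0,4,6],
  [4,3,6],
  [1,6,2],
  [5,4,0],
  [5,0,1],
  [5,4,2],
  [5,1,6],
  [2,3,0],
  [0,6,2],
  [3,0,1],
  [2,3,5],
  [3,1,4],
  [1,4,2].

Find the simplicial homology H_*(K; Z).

H_0 = Z,  H_1 = Z^2,  H_2 = Z.

Take the total order 0 < 1 < 2 < 3 < 4 < 5 < 6 on the vertex set. Then K (dimension 2) consists of the simplices:

  0-simplices (7): [0], [1], [2], [3], [4], [5], [6]
  1-simplices (21): [0,1], [0,2], [0,3], [0,4], [0,5], [0,6], [1,2], [1,3], [1,4], [1,5], [1,6], [2,3], [2,4], [2,5], [2,6], [3,4], [3,5], [3,6], [4,5], [4,6], [5,6]
  2-simplices (14): [0,1,3], [0,1,5], [0,2,3], [0,2,6], [0,4,5], [0,4,6], [1,2,4], [1,2,6], [1,3,4], [1,5,6], [2,3,5], [2,4,5], [3,4,6], [3,5,6]

giving chain groups C_0 ≅ Z^7, C_1 ≅ Z^21, C_2 ≅ Z^14.

Boundary ∂_1: C_1 → C_0 sends each edge [p,q] (with p < q) to q − p. For instance
  ∂[0,1] = [1] − [0].
The resulting 7×21 matrix has rank 6, and its Smith normal form has invariant factors (1,1,1,1,1,1).

Boundary ∂_2: C_2 → C_1 maps a triangle to the signed sum of its edges. For instance
  ∂[1,5,6] = [5,6] − [1,6] + [1,5],
  ∂[0,4,6] = [4,6] − [0,6] + [0,4].
As a 21×14 matrix over Z this has rank 13, with invariant factors (1,1,1,1,1,1,1,1,1,1,1,1,1).

Now H_k = ker ∂_k / im ∂_{k+1}, so:

  H_0: rank C_0 − rank ∂_1 = 7 − 6 = 1, and the invariant factors of ∂_1 are all 1, so H_0 ≅ Z.
  H_1: rank ker ∂_1 − rank ∂_2 = (21 − 6) − 13 = 2, and the invariant factors of ∂_2 are all 1, so H_1 ≅ Z^2.
  H_2: rank ker ∂_2 − rank ∂_3 = (14 − 13) − 0 = 1, and there is no ∂_3, so H_2 ≅ Z.

(K is a triangulation of the torus T^2.)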